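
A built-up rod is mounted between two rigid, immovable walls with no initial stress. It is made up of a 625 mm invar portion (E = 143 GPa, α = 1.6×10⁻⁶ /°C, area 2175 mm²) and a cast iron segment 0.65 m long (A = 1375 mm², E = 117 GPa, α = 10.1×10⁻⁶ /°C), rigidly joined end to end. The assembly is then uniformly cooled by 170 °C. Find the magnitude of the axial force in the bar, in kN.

With the walls removed the bar would change length by δ_free = Σ αᵢΔT Lᵢ = 1.6×10⁻⁶×170×625 + 10.1×10⁻⁶×170×650 = 1.286 mm.
The rigid supports impose zero overall length change; the single axial force P common to all segments must satisfy P Σ Lᵢ/(AᵢEᵢ) = δ_free.
The series flexibility is Σ Lᵢ/(AᵢEᵢ) = 625/(2175×143×10³) + 650/(1375×117×10³) = 6.05×10⁻⁶ mm/N.
So P = 1.286 / 6.05×10⁻⁶ = 212.6 kN, tensile.

P ≈ 213 kN (tensile)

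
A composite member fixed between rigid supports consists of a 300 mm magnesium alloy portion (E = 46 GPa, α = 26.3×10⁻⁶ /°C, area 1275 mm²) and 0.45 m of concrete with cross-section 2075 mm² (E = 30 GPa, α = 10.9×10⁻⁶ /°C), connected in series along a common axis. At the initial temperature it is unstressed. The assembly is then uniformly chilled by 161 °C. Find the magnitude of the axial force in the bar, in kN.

P ≈ 167 kN (tensile)

Free thermal contraction of the whole bar: Σ αᵢΔT Lᵢ = 26.3×10⁻⁶×161×300 + 10.9×10⁻⁶×161×450 = 2.06 mm.
Since the ends are fixed, an axial force P builds up, equal in every segment, with P · Σ Lᵢ/(AᵢEᵢ) = δ_free.
The series flexibility is Σ Lᵢ/(AᵢEᵢ) = 300/(1275×46×10³) + 450/(2075×30×10³) = 1.234×10⁻⁵ mm/N.
Hence P = δ_free / Σ(L/AE) = 2.06/1.234×10⁻⁵ = 166.9 kN (tensile).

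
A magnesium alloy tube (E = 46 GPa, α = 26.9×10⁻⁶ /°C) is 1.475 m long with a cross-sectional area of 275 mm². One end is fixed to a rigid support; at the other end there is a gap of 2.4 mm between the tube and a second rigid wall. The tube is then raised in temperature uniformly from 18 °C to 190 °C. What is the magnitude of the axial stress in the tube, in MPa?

If the wall were absent the tube would grow by αΔT L = 26.9×10⁻⁶ × 172 × 1475 = 6.825 mm.
The gap closes (δ_free > 2.4 mm) and the wall then resists a further 6.825 − 2.4 = 4.425 mm of expansion.
Compatibility: PL/(AE) = 4.425 mm, so σ = P/A = E × (4.425/1475) = 138 MPa.

σ ≈ 138 MPa (compressive)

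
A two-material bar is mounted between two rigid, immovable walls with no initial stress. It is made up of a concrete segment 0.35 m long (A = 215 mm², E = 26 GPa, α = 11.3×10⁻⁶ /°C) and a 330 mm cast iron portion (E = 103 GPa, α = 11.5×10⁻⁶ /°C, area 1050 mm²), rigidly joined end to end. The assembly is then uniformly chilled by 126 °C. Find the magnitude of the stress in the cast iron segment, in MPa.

σ ≈ 14.2 MPa (tensile)

If the supports were absent, the total length change would be Σ αᵢΔT Lᵢ = 11.3×10⁻⁶×126×350 + 11.5×10⁻⁶×126×330 = 0.9765 mm.
Since the ends are fixed, an axial force P builds up, equal in every segment, with P · Σ Lᵢ/(AᵢEᵢ) = δ_free.
The series flexibility is Σ Lᵢ/(AᵢEᵢ) = 350/(215×26×10³) + 330/(1050×103×10³) = 6.566×10⁻⁵ mm/N.
So P = 0.9765 / 6.566×10⁻⁵ = 14.87 kN, tensile.
σ_{cast iron} = P / A = 14870 / 1050 = 14.16 MPa.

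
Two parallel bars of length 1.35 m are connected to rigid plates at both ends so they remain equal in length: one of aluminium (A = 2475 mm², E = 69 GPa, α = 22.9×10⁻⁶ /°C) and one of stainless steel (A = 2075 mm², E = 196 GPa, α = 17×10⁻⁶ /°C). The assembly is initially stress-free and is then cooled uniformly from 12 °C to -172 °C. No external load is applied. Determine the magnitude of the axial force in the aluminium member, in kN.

Equilibrium of a rigid end plate with no external load gives equal and opposite internal forces ±P in the two members. Since α_{aluminium} > α_{stainless steel}, cooling drives the aluminium into tension and the stainless steel into compression.
Equating the net (thermal + elastic) strains gives |α₁ − α₂|·ΔT = P·[1/(A₁E₁) + 1/(A₂E₂)].
|α₁ − α₂|·ΔT = 5.9×10⁻⁶ × 184 = 0.001086.
1/(A₁E₁) + 1/(A₂E₂) = 1/(2475×69×10³) + 1/(2075×196×10³) = 8.314×10⁻⁹ N⁻¹.
So P = 0.001086 / 8.314×10⁻⁹ = 130.6 kN.

P ≈ 131 kN (tensile in the aluminium)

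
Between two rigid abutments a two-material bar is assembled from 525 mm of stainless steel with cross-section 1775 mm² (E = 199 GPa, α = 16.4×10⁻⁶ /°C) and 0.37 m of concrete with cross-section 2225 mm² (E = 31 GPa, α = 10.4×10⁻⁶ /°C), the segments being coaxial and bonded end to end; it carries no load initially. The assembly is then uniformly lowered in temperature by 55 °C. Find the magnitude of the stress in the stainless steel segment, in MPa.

σ ≈ 56.3 MPa (tensile)

If the supports were absent, the total length change would be Σ αᵢΔT Lᵢ = 16.4×10⁻⁶×55×525 + 10.4×10⁻⁶×55×370 = 0.6852 mm.
The rigid supports impose zero overall length change; the single axial force P common to all segments must satisfy P Σ Lᵢ/(AᵢEᵢ) = δ_free.
The series flexibility is Σ Lᵢ/(AᵢEᵢ) = 525/(1775×199×10³) + 370/(2225×31×10³) = 6.851×10⁻⁶ mm/N.
P = 0.6852 / 6.851×10⁻⁶ = 100000 N = 100 kN, tensile.
σ_{stainless steel} = P / A = 100000 / 1775 = 56.35 MPa.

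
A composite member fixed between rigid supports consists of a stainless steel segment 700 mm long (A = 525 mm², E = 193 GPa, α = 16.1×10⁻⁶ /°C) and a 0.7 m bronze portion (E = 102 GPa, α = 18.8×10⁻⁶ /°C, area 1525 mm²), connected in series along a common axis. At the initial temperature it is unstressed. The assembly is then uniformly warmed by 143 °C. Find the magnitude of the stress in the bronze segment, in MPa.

σ ≈ 201 MPa (compressive)

Free thermal expansion of the whole bar: Σ αᵢΔT Lᵢ = 16.1×10⁻⁶×143×700 + 18.8×10⁻⁶×143×700 = 3.493 mm.
The rigid supports impose zero overall length change; the single axial force P common to all segments must satisfy P Σ Lᵢ/(AᵢEᵢ) = δ_free.
Σ Lᵢ/(AᵢEᵢ) = 700/(525×193×10³) + 700/(1525×102×10³) = 1.141×10⁻⁵ mm/N.
So P = 3.493 / 1.141×10⁻⁵ = 306.2 kN, compressive.
σ_{bronze} = P / A = 306200 / 1525 = 200.8 MPa.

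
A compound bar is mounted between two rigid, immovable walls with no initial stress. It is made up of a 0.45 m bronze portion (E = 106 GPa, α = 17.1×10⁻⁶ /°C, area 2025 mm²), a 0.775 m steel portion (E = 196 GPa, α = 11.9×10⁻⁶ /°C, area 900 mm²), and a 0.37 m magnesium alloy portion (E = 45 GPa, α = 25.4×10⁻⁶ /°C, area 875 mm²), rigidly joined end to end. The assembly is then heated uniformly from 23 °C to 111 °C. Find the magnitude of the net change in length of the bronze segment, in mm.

With the walls removed the bar would change length by δ_free = Σ αᵢΔT Lᵢ = 17.1×10⁻⁶×88×450 + 11.9×10⁻⁶×88×775 + 25.4×10⁻⁶×88×370 = 2.316 mm.
Since the ends are fixed, an axial force P builds up, equal in every segment, with P · Σ Lᵢ/(AᵢEᵢ) = δ_free.
The series flexibility is Σ Lᵢ/(AᵢEᵢ) = 450/(2025×106×10³) + 775/(900×196×10³) + 370/(875×45×10³) = 1.589×10⁻⁵ mm/N.
So P = 2.316 / 1.589×10⁻⁵ = 145.8 kN, compressive.
For the bronze segment, free thermal change = 17.1×10⁻⁶×88×450 = 0.6772 mm and elastic change from P = 145800×450/(2025×106×10³) = 0.3056 mm; these oppose, so the net change is 0.372 mm (segment lengthens).

|ΔL| ≈ 0.372 mm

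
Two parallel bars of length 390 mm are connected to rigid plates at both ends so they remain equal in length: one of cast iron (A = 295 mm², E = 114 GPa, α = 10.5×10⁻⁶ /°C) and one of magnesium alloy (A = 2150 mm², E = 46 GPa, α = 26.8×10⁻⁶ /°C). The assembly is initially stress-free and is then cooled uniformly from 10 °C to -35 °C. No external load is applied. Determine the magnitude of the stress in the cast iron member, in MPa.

σ ≈ 62.4 MPa (compressive)

Equilibrium of a rigid end plate with no external load gives equal and opposite internal forces ±P in the two members. Since α_{magnesium alloy} > α_{cast iron}, cooling drives the magnesium alloy into tension and the cast iron into compression.
Equating the net (thermal + elastic) strains gives |α₁ − α₂|·ΔT = P·[1/(A₁E₁) + 1/(A₂E₂)].
|α₁ − α₂|·ΔT = 16.3×10⁻⁶ × 45 = 0.0007335.
1/(A₁E₁) + 1/(A₂E₂) = 1/(295×114×10³) + 1/(2150×46×10³) = 3.985×10⁻⁸ N⁻¹.
P = 0.0007335 / 3.985×10⁻⁸ = 18410 N = 18.41 kN.
σ_{cast iron} = P/A₁ = 18410/295 = 62.4 MPa, compressive.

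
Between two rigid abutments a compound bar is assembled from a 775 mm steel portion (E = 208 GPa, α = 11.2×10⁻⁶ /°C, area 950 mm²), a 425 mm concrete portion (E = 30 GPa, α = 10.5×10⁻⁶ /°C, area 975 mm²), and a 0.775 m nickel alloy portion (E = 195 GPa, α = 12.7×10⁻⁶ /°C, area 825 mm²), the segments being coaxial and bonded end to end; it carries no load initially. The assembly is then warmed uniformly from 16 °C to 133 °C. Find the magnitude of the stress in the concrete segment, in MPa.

Free thermal expansion of the whole bar: Σ αᵢΔT Lᵢ = 11.2×10⁻⁶×117×775 + 10.5×10⁻⁶×117×425 + 12.7×10⁻⁶×117×775 = 2.689 mm.
The rigid supports impose zero overall length change; the single axial force P common to all segments must satisfy P Σ Lᵢ/(AᵢEᵢ) = δ_free.
The series flexibility is Σ Lᵢ/(AᵢEᵢ) = 775/(950×208×10³) + 425/(975×30×10³) + 775/(825×195×10³) = 2.327×10⁻⁵ mm/N.
P = 2.689 / 2.327×10⁻⁵ = 115600 N = 115.6 kN, compressive.
σ_{concrete} = P / A = 115600 / 975 = 118.5 MPa.

σ ≈ 119 MPa (compressive)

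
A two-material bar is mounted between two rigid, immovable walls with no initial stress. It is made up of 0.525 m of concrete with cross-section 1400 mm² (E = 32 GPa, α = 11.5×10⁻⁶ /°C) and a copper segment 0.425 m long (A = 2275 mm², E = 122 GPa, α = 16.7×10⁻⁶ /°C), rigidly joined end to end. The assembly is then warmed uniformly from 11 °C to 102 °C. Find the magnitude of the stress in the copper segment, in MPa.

If the supports were absent, the total length change would be Σ αᵢΔT Lᵢ = 11.5×10⁻⁶×91×525 + 16.7×10⁻⁶×91×425 = 1.195 mm.
The rigid supports impose zero overall length change; the single axial force P common to all segments must satisfy P Σ Lᵢ/(AᵢEᵢ) = δ_free.
Σ Lᵢ/(AᵢEᵢ) = 525/(1400×32×10³) + 425/(2275×122×10³) = 1.325×10⁻⁵ mm/N.
So P = 1.195 / 1.325×10⁻⁵ = 90.21 kN, compressive.
σ_{copper} = P / A = 90210 / 2275 = 39.65 MPa.

σ ≈ 39.7 MPa (compressive)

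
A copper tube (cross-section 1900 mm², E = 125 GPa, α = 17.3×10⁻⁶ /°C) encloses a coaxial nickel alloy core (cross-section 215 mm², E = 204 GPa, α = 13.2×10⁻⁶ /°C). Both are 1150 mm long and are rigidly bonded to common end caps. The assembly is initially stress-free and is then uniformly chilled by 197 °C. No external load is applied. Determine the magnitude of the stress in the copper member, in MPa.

σ ≈ 15.7 MPa (tensile)

Both members must finish at the same length. With the larger α, the copper tends to over-contract; the plates restrain it, putting the copper in tension and the nickel alloy in compression. With no external load the two internal forces are equal and opposite, magnitude P.
Equating the net (thermal + elastic) strains gives |α₁ − α₂|·ΔT = P·[1/(A₁E₁) + 1/(A₂E₂)].
|α₁ − α₂|·ΔT = 4.1×10⁻⁶ × 197 = 0.0008077.
1/(A₁E₁) + 1/(A₂E₂) = 1/(1900×125×10³) + 1/(215×204×10³) = 2.701×10⁻⁸ N⁻¹.
P = 0.0008077 / 2.701×10⁻⁸ = 29900 N = 29.9 kN.
σ_{copper} = P/A₁ = 29900/1900 = 15.74 MPa, tensile.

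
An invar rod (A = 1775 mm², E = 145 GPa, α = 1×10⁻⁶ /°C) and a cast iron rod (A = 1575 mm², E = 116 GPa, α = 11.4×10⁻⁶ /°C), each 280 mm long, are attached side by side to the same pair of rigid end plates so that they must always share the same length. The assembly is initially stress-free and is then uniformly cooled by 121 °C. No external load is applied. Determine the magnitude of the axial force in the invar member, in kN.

P ≈ 134 kN (compressive in the invar)

Both members must finish at the same length. With the larger α, the cast iron tends to over-contract; the plates restrain it, putting the cast iron in tension and the invar in compression. With no external load the two internal forces are equal and opposite, magnitude P.
Setting the final lengths equal and cancelling L: (α₁ − α₂)ΔT = P/(A₁E₁) + P/(A₂E₂).
|α₁ − α₂|·ΔT = 10.4×10⁻⁶ × 121 = 0.001258.
1/(A₁E₁) + 1/(A₂E₂) = 1/(1775×145×10³) + 1/(1575×116×10³) = 9.359×10⁻⁹ N⁻¹.
So P = 0.001258 / 9.359×10⁻⁹ = 134.5 kN.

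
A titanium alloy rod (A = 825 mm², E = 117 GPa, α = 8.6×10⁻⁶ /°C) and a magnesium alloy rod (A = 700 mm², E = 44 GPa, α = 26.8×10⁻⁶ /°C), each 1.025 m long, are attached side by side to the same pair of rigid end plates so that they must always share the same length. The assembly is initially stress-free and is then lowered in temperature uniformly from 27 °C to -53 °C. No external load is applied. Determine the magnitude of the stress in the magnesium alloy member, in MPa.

σ ≈ 48.6 MPa (tensile)

The magnesium alloy has the larger α, so on cooling it would change length more than the titanium alloy if both were free. The rigid plates force a common final length, so the magnesium alloy is put into tension and the titanium alloy into compression, with equal and opposite forces P (no external load).
Compatibility of the two members (thermal + elastic change equal): (α₁ − α₂)ΔT = P·[1/(A₁E₁) + 1/(A₂E₂)].
|α₁ − α₂|·ΔT = 18.2×10⁻⁶ × 80 = 0.001456.
1/(A₁E₁) + 1/(A₂E₂) = 1/(825×117×10³) + 1/(700×44×10³) = 4.283×10⁻⁸ N⁻¹.
P = 0.001456 / 4.283×10⁻⁸ = 34000 N = 34 kN.
σ_{magnesium alloy} = P/A₂ = 34000/700 = 48.57 MPa, tensile.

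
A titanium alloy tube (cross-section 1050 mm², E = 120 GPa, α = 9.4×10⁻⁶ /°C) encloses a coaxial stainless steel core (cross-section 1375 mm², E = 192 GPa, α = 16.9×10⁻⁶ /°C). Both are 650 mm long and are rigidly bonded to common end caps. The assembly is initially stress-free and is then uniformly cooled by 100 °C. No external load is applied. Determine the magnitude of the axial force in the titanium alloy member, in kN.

Equilibrium of a rigid end plate with no external load gives equal and opposite internal forces ±P in the two members. Since α_{stainless steel} > α_{titanium alloy}, cooling drives the stainless steel into tension and the titanium alloy into compression.
Compatibility of the two members (thermal + elastic change equal): (α₁ − α₂)ΔT = P·[1/(A₁E₁) + 1/(A₂E₂)].
|α₁ − α₂|·ΔT = 7.5×10⁻⁶ × 100 = 0.00075.
1/(A₁E₁) + 1/(A₂E₂) = 1/(1050×120×10³) + 1/(1375×192×10³) = 1.172×10⁻⁸ N⁻¹.
So P = 0.00075 / 1.172×10⁻⁸ = 63.97 kN.

P ≈ 64 kN (compressive in the titanium alloy)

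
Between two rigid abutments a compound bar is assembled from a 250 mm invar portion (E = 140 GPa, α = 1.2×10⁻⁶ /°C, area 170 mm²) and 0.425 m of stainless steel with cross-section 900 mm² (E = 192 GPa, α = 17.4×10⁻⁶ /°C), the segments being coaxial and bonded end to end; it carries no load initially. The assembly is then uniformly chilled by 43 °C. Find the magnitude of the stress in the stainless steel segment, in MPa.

If the supports were absent, the total length change would be Σ αᵢΔT Lᵢ = 1.2×10⁻⁶×43×250 + 17.4×10⁻⁶×43×425 = 0.3309 mm.
The rigid supports impose zero overall length change; the single axial force P common to all segments must satisfy P Σ Lᵢ/(AᵢEᵢ) = δ_free.
The series flexibility is Σ Lᵢ/(AᵢEᵢ) = 250/(170×140×10³) + 425/(900×192×10³) = 1.296×10⁻⁵ mm/N.
So P = 0.3309 / 1.296×10⁻⁵ = 25.52 kN, tensile.
σ_{stainless steel} = P / A = 25520 / 900 = 28.36 MPa.

σ ≈ 28.4 MPa (tensile)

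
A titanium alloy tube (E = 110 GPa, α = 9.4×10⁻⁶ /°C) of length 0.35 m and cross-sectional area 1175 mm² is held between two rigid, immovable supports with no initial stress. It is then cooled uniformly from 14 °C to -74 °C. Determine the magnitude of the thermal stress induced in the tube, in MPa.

With length fixed, the mechanical strain must cancel the thermal strain αΔT = 9.4×10⁻⁶ × 88 = 827.2×10⁻⁶.
σ = EαΔT = 110×10³ × 9.4×10⁻⁶ × 88 = 90.99 MPa (tensile; the tube is trying to contract).

σ ≈ 91 MPa (tensile)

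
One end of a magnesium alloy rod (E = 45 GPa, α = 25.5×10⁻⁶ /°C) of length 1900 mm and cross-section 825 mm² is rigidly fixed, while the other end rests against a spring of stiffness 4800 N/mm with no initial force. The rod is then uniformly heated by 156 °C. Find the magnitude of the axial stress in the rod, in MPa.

If the spring were absent the rod would lengthen by αΔT L = 25.5×10⁻⁶ × 156 × 1900 = 7.558 mm.
Let P be the compressive force at the spring. The rod shortens elastically by PL/(AE) and the spring compresses by P/k; together these equal δ_free.
So P = δ_free / [L/(AE) + 1/k] = 7.558 / [ 1900/(825×45×10³) + 1/(4800) ].
P = 7.558 / 0.0002595 = 29120 N.
σ = P/A = 29120/825 = 35.3 MPa.

σ ≈ 35.3 MPa (compressive)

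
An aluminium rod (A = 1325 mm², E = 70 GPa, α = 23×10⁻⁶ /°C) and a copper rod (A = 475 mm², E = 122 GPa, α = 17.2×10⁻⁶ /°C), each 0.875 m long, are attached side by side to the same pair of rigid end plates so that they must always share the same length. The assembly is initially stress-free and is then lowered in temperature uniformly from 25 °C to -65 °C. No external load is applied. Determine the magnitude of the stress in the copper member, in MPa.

σ ≈ 39.2 MPa (compressive)

Equilibrium of a rigid end plate with no external load gives equal and opposite internal forces ±P in the two members. Since α_{aluminium} > α_{copper}, cooling drives the aluminium into tension and the copper into compression.
Setting the final lengths equal and cancelling L: (α₁ − α₂)ΔT = P/(A₁E₁) + P/(A₂E₂).
|α₁ − α₂|·ΔT = 5.8×10⁻⁶ × 90 = 0.000522.
1/(A₁E₁) + 1/(A₂E₂) = 1/(1325×70×10³) + 1/(475×122×10³) = 2.804×10⁻⁸ N⁻¹.
So P = 0.000522 / 2.804×10⁻⁸ = 18.62 kN.
σ_{copper} = P/A₂ = 18620/475 = 39.2 MPa, compressive.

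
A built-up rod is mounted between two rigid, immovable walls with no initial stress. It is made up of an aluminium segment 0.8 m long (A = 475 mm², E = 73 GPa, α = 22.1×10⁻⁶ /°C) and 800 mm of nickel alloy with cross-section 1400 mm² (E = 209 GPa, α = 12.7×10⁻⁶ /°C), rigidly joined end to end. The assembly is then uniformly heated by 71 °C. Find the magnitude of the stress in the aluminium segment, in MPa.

If the supports were absent, the total length change would be Σ αᵢΔT Lᵢ = 22.1×10⁻⁶×71×800 + 12.7×10⁻⁶×71×800 = 1.977 mm.
The walls prevent any net length change, so an axial force P (same in every segment) develops. Compatibility: P · Σ Lᵢ/(AᵢEᵢ) = δ_free.
The series flexibility is Σ Lᵢ/(AᵢEᵢ) = 800/(475×73×10³) + 800/(1400×209×10³) = 2.581×10⁻⁵ mm/N.
So P = 1.977 / 2.581×10⁻⁵ = 76.6 kN, compressive.
σ_{aluminium} = P / A = 76600 / 475 = 161.3 MPa.

σ ≈ 161 MPa (compressive)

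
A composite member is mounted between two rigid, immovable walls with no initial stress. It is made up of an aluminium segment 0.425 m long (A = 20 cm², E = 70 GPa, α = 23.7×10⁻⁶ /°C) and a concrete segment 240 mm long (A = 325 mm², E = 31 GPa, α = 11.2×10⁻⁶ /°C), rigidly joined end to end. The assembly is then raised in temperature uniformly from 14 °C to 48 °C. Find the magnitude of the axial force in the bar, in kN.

P ≈ 16.2 kN (compressive)

With the walls removed the bar would change length by δ_free = Σ αᵢΔT Lᵢ = 23.7×10⁻⁶×34×425 + 11.2×10⁻⁶×34×240 = 0.4339 mm.
The rigid supports impose zero overall length change; the single axial force P common to all segments must satisfy P Σ Lᵢ/(AᵢEᵢ) = δ_free.
Σ Lᵢ/(AᵢEᵢ) = 425/(2000×70×10³) + 240/(325×31×10³) = 2.686×10⁻⁵ mm/N.
Hence P = δ_free / Σ(L/AE) = 0.4339/2.686×10⁻⁵ = 16.15 kN (compressive).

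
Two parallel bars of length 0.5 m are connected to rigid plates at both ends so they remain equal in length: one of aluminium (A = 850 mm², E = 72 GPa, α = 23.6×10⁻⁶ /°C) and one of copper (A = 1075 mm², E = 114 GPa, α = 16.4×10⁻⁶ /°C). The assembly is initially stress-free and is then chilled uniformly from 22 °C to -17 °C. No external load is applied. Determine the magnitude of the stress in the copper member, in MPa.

σ ≈ 10.7 MPa (compressive)

Equilibrium of a rigid end plate with no external load gives equal and opposite internal forces ±P in the two members. Since α_{aluminium} > α_{copper}, cooling drives the aluminium into tension and the copper into compression.
Compatibility of the two members (thermal + elastic change equal): (α₁ − α₂)ΔT = P·[1/(A₁E₁) + 1/(A₂E₂)].
|α₁ − α₂|·ΔT = 7.2×10⁻⁶ × 39 = 0.0002808.
1/(A₁E₁) + 1/(A₂E₂) = 1/(850×72×10³) + 1/(1075×114×10³) = 2.45×10⁻⁸ N⁻¹.
So P = 0.0002808 / 2.45×10⁻⁸ = 11.46 kN.
σ_{copper} = P/A₂ = 11460/1075 = 10.66 MPa, compressive.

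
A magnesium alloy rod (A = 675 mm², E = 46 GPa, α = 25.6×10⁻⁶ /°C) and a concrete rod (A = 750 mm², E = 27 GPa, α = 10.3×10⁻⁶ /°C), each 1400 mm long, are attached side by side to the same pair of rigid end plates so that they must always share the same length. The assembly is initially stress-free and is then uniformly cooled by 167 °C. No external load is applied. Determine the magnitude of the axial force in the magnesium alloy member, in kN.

The magnesium alloy has the larger α, so on cooling it would change length more than the concrete if both were free. The rigid plates force a common final length, so the magnesium alloy is put into tension and the concrete into compression, with equal and opposite forces P (no external load).
Setting the final lengths equal and cancelling L: (α₁ − α₂)ΔT = P/(A₁E₁) + P/(A₂E₂).
|α₁ − α₂|·ΔT = 15.3×10⁻⁶ × 167 = 0.002555.
1/(A₁E₁) + 1/(A₂E₂) = 1/(675×46×10³) + 1/(750×27×10³) = 8.159×10⁻⁸ N⁻¹.
So P = 0.002555 / 8.159×10⁻⁸ = 31.32 kN.

P ≈ 31.3 kN (tensile in the magnesium alloy)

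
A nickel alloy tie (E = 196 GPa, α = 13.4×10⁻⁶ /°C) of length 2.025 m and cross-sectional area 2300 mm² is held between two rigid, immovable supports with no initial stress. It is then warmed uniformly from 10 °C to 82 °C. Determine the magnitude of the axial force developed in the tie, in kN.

P ≈ 435 kN (compressive)

Full restraint means ε = 0, so the stress is σ = EαΔT = 196×10³ × 13.4×10⁻⁶ × 72 = 189.1 MPa.
Axial force P = σA = 189.1 × 2300 = 434900 N = 434.9 kN, compressive.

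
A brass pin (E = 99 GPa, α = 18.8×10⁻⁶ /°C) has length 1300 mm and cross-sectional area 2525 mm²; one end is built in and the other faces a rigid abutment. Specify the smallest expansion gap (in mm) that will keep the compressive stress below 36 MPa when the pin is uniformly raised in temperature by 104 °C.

g ≈ 2.07 mm

Free expansion if unrestrained: δ_free = αΔT L = 18.8×10⁻⁶ × 104 × 1300 = 2.542 mm.
At the allowable stress the elastic shortening the wall may impose is σL/E = 36 × 1300 / (99×10³) = 0.4727 mm.
The gap must absorb the remainder: g_min = 2.542 − 0.4727 = 2.069 mm.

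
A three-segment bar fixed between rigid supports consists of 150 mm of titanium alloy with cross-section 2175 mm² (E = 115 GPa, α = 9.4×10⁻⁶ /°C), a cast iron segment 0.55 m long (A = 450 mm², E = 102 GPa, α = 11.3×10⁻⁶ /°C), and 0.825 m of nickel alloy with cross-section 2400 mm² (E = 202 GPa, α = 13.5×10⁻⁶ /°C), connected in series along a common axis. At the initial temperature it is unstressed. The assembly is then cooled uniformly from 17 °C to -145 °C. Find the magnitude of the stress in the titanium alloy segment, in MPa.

Free thermal contraction of the whole bar: Σ αᵢΔT Lᵢ = 9.4×10⁻⁶×162×150 + 11.3×10⁻⁶×162×550 + 13.5×10⁻⁶×162×825 = 3.04 mm.
Since the ends are fixed, an axial force P builds up, equal in every segment, with P · Σ Lᵢ/(AᵢEᵢ) = δ_free.
The series flexibility is Σ Lᵢ/(AᵢEᵢ) = 150/(2175×115×10³) + 550/(450×102×10³) + 825/(2400×202×10³) = 1.428×10⁻⁵ mm/N.
P = 3.04 / 1.428×10⁻⁵ = 212800 N = 212.8 kN, tensile.
σ_{titanium alloy} = P / A = 212800 / 2175 = 97.84 MPa.

σ ≈ 97.8 MPa (tensile)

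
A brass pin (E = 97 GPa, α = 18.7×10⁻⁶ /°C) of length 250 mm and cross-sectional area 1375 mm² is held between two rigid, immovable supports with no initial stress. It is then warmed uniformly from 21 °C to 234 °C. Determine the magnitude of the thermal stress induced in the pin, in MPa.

The supports are rigid, so the total axial strain is zero. The restrained thermal strain is ε = αΔT = 18.7×10⁻⁶ × 213 = 3983.1×10⁻⁶.
The stress required to suppress this strain is σ = Eε = 97×10³ × 3983.1×10⁻⁶ = 386.4 MPa, compressive since the pin is trying to expand.

σ ≈ 386 MPa (compressive)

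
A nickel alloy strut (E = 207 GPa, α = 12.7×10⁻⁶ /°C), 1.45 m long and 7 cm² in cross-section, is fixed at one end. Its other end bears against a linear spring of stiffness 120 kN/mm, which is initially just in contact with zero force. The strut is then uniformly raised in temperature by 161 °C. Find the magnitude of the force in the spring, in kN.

The unrestrained thermal change is αΔT L = 12.7×10⁻⁶ × 161 × 1450 = 2.965 mm.
Let P be the compressive force at the spring. The strut shortens elastically by PL/(AE) and the spring compresses by P/k; together these equal δ_free.
P [ L/(AE) + 1/k ] = δ_free → P [ 1450/(700×207×10³) + 1/(120×10³) ] = 2.965.
P = 2.965 / 1.834×10⁻⁵ = 161700 N.

P ≈ 162 kN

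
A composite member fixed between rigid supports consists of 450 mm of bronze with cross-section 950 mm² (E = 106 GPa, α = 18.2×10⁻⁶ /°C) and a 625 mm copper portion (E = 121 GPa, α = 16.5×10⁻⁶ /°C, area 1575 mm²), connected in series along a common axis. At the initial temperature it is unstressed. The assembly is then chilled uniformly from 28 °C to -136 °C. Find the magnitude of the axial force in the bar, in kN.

P ≈ 392 kN (tensile)

If the supports were absent, the total length change would be Σ αᵢΔT Lᵢ = 18.2×10⁻⁶×164×450 + 16.5×10⁻⁶×164×625 = 3.034 mm.
The walls prevent any net length change, so an axial force P (same in every segment) develops. Compatibility: P · Σ Lᵢ/(AᵢEᵢ) = δ_free.
The series flexibility is Σ Lᵢ/(AᵢEᵢ) = 450/(950×106×10³) + 625/(1575×121×10³) = 7.748×10⁻⁶ mm/N.
So P = 3.034 / 7.748×10⁻⁶ = 391.6 kN, tensile.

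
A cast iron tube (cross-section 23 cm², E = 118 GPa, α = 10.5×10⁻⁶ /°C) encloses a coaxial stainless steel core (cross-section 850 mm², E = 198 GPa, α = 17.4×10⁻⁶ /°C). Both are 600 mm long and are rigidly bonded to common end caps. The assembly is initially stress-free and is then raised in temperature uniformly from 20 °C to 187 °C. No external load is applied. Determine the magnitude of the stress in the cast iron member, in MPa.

Both members must finish at the same length. With the larger α, the stainless steel tends to over-expand; the plates restrain it, putting the stainless steel in compression and the cast iron in tension. With no external load the two internal forces are equal and opposite, magnitude P.
Compatibility of the two members (thermal + elastic change equal): (α₁ − α₂)ΔT = P·[1/(A₁E₁) + 1/(A₂E₂)].
|α₁ − α₂|·ΔT = 6.9×10⁻⁶ × 167 = 0.001152.
1/(A₁E₁) + 1/(A₂E₂) = 1/(2300×118×10³) + 1/(850×198×10³) = 9.626×10⁻⁹ N⁻¹.
So P = 0.001152 / 9.626×10⁻⁹ = 119.7 kN.
σ_{cast iron} = P/A₁ = 119700/2300 = 52.04 MPa, tensile.

σ ≈ 52 MPa (tensile)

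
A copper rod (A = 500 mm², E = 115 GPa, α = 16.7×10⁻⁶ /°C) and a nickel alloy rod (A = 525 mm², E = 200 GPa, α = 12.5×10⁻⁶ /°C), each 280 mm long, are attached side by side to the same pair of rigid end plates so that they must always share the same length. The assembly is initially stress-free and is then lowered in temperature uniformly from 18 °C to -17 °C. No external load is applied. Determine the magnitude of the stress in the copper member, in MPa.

Equilibrium of a rigid end plate with no external load gives equal and opposite internal forces ±P in the two members. Since α_{copper} > α_{nickel alloy}, cooling drives the copper into tension and the nickel alloy into compression.
Setting the final lengths equal and cancelling L: (α₁ − α₂)ΔT = P/(A₁E₁) + P/(A₂E₂).
|α₁ − α₂|·ΔT = 4.2×10⁻⁶ × 35 = 0.000147.
1/(A₁E₁) + 1/(A₂E₂) = 1/(500×115×10³) + 1/(525×200×10³) = 2.692×10⁻⁸ N⁻¹.
P = 0.000147 / 2.692×10⁻⁸ = 5462 N = 5.462 kN.
σ_{copper} = P/A₁ = 5462/500 = 10.92 MPa, tensile.

σ ≈ 10.9 MPa (tensile)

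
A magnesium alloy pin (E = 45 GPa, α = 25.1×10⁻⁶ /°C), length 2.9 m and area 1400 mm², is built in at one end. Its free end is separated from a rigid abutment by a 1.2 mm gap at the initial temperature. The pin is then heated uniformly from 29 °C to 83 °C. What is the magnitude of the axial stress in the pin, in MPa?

σ ≈ 42.4 MPa (compressive)

Free thermal elongation = αΔT L = 25.1×10⁻⁶ × 54 × 2900 = 3.931 mm.
After closing the 1.2 mm clearance, 3.931 − 1.2 = 2.731 mm of expansion remains to be suppressed by the wall.
So σ = E(δ_free − g)/L = 45×10³ × 2.731/2900 = 42.37 MPa.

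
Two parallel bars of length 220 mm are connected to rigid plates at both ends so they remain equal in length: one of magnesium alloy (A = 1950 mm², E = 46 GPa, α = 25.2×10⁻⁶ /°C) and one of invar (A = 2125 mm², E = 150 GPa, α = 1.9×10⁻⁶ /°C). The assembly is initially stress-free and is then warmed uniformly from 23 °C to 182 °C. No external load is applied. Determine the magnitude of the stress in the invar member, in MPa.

Equilibrium of a rigid end plate with no external load gives equal and opposite internal forces ±P in the two members. Since α_{magnesium alloy} > α_{invar}, heating drives the magnesium alloy into compression and the invar into tension.
Setting the final lengths equal and cancelling L: (α₁ − α₂)ΔT = P/(A₁E₁) + P/(A₂E₂).
|α₁ − α₂|·ΔT = 23.3×10⁻⁶ × 159 = 0.003705.
1/(A₁E₁) + 1/(A₂E₂) = 1/(1950×46×10³) + 1/(2125×150×10³) = 1.429×10⁻⁸ N⁻¹.
P = 0.003705 / 1.429×10⁻⁸ = 259300 N = 259.3 kN.
σ_{invar} = P/A₂ = 259300/2125 = 122 MPa, tensile.

σ ≈ 122 MPa (tensile)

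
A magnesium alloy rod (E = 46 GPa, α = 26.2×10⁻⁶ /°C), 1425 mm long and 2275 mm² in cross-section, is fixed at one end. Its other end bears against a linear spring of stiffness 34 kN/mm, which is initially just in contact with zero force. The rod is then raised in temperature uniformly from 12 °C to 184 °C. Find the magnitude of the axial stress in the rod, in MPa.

Free thermal expansion: δ_free = αΔT L = 26.2×10⁻⁶ × 172 × 1425 = 6.422 mm.
With a force P in the spring, the elastic change of the rod is PL/(AE) and that of the spring is P/k; compatibility requires their sum to equal δ_free.
P [ L/(AE) + 1/k ] = δ_free → P [ 1425/(2275×46×10³) + 1/(34×10³) ] = 6.422.
P = 6.422 / 4.303×10⁻⁵ = 149200 N.
σ = P/A = 149200/2275 = 65.6 MPa.

σ ≈ 65.6 MPa (compressive)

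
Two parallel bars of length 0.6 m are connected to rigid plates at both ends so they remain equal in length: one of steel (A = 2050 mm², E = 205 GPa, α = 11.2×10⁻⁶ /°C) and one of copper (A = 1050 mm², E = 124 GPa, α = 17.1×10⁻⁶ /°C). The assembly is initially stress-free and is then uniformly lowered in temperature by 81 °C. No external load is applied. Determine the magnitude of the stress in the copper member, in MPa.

σ ≈ 45.2 MPa (tensile)

The copper has the larger α, so on cooling it would change length more than the steel if both were free. The rigid plates force a common final length, so the copper is put into tension and the steel into compression, with equal and opposite forces P (no external load).
Setting the final lengths equal and cancelling L: (α₁ − α₂)ΔT = P/(A₁E₁) + P/(A₂E₂).
|α₁ − α₂|·ΔT = 5.9×10⁻⁶ × 81 = 0.0004779.
1/(A₁E₁) + 1/(A₂E₂) = 1/(2050×205×10³) + 1/(1050×124×10³) = 1.006×10⁻⁸ N⁻¹.
P = 0.0004779 / 1.006×10⁻⁸ = 47500 N = 47.5 kN.
σ_{copper} = P/A₂ = 47500/1050 = 45.24 MPa, tensile.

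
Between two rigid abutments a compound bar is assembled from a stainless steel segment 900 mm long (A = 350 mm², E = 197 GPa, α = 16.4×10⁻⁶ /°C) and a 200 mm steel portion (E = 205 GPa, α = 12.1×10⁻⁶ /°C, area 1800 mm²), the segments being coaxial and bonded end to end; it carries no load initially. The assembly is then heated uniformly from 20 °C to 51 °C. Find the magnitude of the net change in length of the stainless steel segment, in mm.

|ΔL| ≈ 0.0538 mm

Free thermal expansion of the whole bar: Σ αᵢΔT Lᵢ = 16.4×10⁻⁶×31×900 + 12.1×10⁻⁶×31×200 = 0.5326 mm.
The rigid supports impose zero overall length change; the single axial force P common to all segments must satisfy P Σ Lᵢ/(AᵢEᵢ) = δ_free.
Σ Lᵢ/(AᵢEᵢ) = 900/(350×197×10³) + 200/(1800×205×10³) = 1.359×10⁻⁵ mm/N.
So P = 0.5326 / 1.359×10⁻⁵ = 39.17 kN, compressive.
For the stainless steel segment, free thermal change = 16.4×10⁻⁶×31×900 = 0.4576 mm and elastic change from P = 39170×900/(350×197×10³) = 0.5113 mm; these oppose, so the net change is 0.0538 mm (segment shortens).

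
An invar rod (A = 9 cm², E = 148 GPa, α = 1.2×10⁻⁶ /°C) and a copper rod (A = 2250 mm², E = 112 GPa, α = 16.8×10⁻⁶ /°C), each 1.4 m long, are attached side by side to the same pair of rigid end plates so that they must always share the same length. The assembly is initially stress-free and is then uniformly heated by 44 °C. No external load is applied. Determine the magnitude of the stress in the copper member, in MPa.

σ ≈ 26.6 MPa (compressive)

Both members must finish at the same length. With the larger α, the copper tends to over-expand; the plates restrain it, putting the copper in compression and the invar in tension. With no external load the two internal forces are equal and opposite, magnitude P.
Equating the net (thermal + elastic) strains gives |α₁ − α₂|·ΔT = P·[1/(A₁E₁) + 1/(A₂E₂)].
|α₁ − α₂|·ΔT = 15.6×10⁻⁶ × 44 = 0.0006864.
1/(A₁E₁) + 1/(A₂E₂) = 1/(900×148×10³) + 1/(2250×112×10³) = 1.148×10⁻⁸ N⁻¹.
So P = 0.0006864 / 1.148×10⁻⁸ = 59.81 kN.
σ_{copper} = P/A₂ = 59810/2250 = 26.58 MPa, compressive.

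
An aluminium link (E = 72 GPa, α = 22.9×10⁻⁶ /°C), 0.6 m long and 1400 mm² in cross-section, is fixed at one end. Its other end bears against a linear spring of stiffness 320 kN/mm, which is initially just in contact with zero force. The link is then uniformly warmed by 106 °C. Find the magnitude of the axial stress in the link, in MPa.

Free thermal expansion: δ_free = αΔT L = 22.9×10⁻⁶ × 106 × 600 = 1.456 mm.
With a force P in the spring, the elastic change of the link is PL/(AE) and that of the spring is P/k; compatibility requires their sum to equal δ_free.
So P = δ_free / [L/(AE) + 1/k] = 1.456 / [ 600/(1400×72×10³) + 1/(320×10³) ].
P = 1.456 / 9.077×10⁻⁶ = 160400 N.
σ = P/A = 160400/1400 = 114.6 MPa.

σ ≈ 115 MPa (compressive)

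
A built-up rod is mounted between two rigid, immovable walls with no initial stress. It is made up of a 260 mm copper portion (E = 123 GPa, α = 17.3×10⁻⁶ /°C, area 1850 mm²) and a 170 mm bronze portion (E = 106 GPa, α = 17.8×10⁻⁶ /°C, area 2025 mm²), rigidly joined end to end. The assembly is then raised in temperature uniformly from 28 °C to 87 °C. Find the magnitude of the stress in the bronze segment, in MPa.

σ ≈ 113 MPa (compressive)

Free thermal expansion of the whole bar: Σ αᵢΔT Lᵢ = 17.3×10⁻⁶×59×260 + 17.8×10⁻⁶×59×170 = 0.4439 mm.
The rigid supports impose zero overall length change; the single axial force P common to all segments must satisfy P Σ Lᵢ/(AᵢEᵢ) = δ_free.
Σ Lᵢ/(AᵢEᵢ) = 260/(1850×123×10³) + 170/(2025×106×10³) = 1.935×10⁻⁶ mm/N.
So P = 0.4439 / 1.935×10⁻⁶ = 229.5 kN, compressive.
σ_{bronze} = P / A = 229500 / 2025 = 113.3 MPa.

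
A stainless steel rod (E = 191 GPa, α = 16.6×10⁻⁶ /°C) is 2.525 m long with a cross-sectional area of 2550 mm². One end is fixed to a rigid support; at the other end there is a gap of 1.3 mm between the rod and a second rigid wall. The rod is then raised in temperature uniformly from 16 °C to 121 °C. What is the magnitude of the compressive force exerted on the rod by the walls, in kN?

P ≈ 598 kN

If the wall were absent the rod would grow by αΔT L = 16.6×10⁻⁶ × 105 × 2525 = 4.401 mm.
The gap closes (δ_free > 1.3 mm) and the wall then resists a further 4.401 − 1.3 = 3.101 mm of expansion.
That suppressed elongation corresponds to σ = E·Δ/L = 191×10³ × 3.101/2525 = 234.6 MPa.
P = σA = 234.6 × 2550 = 598.2 kN.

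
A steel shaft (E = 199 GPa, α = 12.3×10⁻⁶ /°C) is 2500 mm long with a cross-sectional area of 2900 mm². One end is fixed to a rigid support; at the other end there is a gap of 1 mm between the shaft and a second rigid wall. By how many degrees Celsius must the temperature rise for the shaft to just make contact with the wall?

ΔT ≈ 32.5 °C

The gap closes when αΔT L = 1 mm, since the shaft is still unstressed at that instant.
ΔT = 1 / (12.3×10⁻⁶ × 2500) = 32.52 °C.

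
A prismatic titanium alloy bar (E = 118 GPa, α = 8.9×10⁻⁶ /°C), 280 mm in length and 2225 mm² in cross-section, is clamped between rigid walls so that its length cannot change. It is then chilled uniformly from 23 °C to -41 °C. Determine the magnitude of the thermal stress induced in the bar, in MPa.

The supports are rigid, so the total axial strain is zero. The restrained thermal strain is ε = αΔT = 8.9×10⁻⁶ × 64 = 569.6×10⁻⁶.
The stress required to suppress this strain is σ = Eε = 118×10³ × 569.6×10⁻⁶ = 67.21 MPa, tensile since the bar is trying to contract.

σ ≈ 67.2 MPa (tensile)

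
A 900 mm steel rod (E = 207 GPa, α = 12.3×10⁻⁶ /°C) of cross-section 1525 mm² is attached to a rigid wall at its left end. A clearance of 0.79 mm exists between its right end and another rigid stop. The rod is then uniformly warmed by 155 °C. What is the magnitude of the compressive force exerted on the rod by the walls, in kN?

P ≈ 325 kN

Unrestrained expansion: δ_free = αΔT L = 12.3×10⁻⁶ × 155 × 900 = 1.716 mm.
After closing the 0.79 mm clearance, 1.716 − 0.79 = 0.9259 mm of expansion remains to be suppressed by the wall.
Compatibility: PL/(AE) = 0.9259 mm, so σ = P/A = E × (0.9259/900) = 212.9 MPa.
Force on the wall = σA = 212.9 × 1525 mm² = 324.7 kN.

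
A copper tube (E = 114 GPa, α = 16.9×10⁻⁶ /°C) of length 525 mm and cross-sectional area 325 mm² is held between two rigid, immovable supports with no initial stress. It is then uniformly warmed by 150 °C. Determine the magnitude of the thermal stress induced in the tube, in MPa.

σ ≈ 289 MPa (compressive)

Because both ends are immovable the net strain is zero, and the suppressed thermal strain is αΔT = 16.9×10⁻⁶ × 150 = 2535×10⁻⁶.
Hence σ = E·αΔT = 114×10³ × 2535×10⁻⁶ = 289 MPa, compressive.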